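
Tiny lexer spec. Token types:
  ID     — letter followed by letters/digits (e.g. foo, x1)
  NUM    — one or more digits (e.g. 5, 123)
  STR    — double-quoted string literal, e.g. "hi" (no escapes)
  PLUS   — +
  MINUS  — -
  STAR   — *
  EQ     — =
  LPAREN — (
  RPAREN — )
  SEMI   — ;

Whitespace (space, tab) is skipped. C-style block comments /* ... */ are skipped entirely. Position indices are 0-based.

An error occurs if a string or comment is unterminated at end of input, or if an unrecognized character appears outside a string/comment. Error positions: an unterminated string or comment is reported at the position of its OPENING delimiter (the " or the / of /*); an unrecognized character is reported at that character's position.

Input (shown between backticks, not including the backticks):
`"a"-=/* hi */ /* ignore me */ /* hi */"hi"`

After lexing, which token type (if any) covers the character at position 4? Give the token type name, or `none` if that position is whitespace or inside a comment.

pos=0: enter STRING mode
pos=0: emit STR "a" (now at pos=3)
pos=3: emit MINUS '-'
pos=4: emit EQ '='
pos=5: enter COMMENT mode (saw '/*')
exit COMMENT mode (now at pos=13)
pos=14: enter COMMENT mode (saw '/*')
exit COMMENT mode (now at pos=29)
pos=30: enter COMMENT mode (saw '/*')
exit COMMENT mode (now at pos=38)
pos=38: enter STRING mode
pos=38: emit STR "hi" (now at pos=42)
DONE. 4 tokens: [STR, MINUS, EQ, STR]
Position 4: char is '=' -> EQ

Answer: EQ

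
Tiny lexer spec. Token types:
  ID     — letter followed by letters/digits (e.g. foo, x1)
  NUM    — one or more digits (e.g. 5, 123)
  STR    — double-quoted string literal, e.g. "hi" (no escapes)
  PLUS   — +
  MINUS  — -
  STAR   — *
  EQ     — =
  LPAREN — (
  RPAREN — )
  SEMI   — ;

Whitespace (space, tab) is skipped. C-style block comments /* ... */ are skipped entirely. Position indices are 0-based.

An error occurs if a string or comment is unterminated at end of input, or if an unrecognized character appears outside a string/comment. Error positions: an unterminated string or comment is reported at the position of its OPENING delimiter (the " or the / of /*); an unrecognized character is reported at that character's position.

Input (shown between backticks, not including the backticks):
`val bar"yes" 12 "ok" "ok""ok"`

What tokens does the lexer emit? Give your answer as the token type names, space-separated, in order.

pos=0: emit ID 'val' (now at pos=3)
pos=4: emit ID 'bar' (now at pos=7)
pos=7: enter STRING mode
pos=7: emit STR "yes" (now at pos=12)
pos=13: emit NUM '12' (now at pos=15)
pos=16: enter STRING mode
pos=16: emit STR "ok" (now at pos=20)
pos=21: enter STRING mode
pos=21: emit STR "ok" (now at pos=25)
pos=25: enter STRING mode
pos=25: emit STR "ok" (now at pos=29)
DONE. 7 tokens: [ID, ID, STR, NUM, STR, STR, STR]

Answer: ID ID STR NUM STR STR STR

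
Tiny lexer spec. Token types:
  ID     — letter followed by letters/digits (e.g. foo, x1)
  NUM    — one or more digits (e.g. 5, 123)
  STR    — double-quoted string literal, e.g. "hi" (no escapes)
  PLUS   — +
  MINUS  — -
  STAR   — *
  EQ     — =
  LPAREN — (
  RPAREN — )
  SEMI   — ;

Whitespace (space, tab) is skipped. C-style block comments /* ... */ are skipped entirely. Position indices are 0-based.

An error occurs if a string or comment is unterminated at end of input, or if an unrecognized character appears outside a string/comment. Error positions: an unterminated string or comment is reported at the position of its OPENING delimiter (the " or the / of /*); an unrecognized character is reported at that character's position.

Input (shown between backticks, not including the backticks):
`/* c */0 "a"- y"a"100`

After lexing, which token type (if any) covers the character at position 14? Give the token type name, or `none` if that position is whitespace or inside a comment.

pos=0: enter COMMENT mode (saw '/*')
exit COMMENT mode (now at pos=7)
pos=7: emit NUM '0' (now at pos=8)
pos=9: enter STRING mode
pos=9: emit STR "a" (now at pos=12)
pos=12: emit MINUS '-'
pos=14: emit ID 'y' (now at pos=15)
pos=15: enter STRING mode
pos=15: emit STR "a" (now at pos=18)
pos=18: emit NUM '100' (now at pos=21)
DONE. 6 tokens: [NUM, STR, MINUS, ID, STR, NUM]
Position 14: char is 'y' -> ID

Answer: ID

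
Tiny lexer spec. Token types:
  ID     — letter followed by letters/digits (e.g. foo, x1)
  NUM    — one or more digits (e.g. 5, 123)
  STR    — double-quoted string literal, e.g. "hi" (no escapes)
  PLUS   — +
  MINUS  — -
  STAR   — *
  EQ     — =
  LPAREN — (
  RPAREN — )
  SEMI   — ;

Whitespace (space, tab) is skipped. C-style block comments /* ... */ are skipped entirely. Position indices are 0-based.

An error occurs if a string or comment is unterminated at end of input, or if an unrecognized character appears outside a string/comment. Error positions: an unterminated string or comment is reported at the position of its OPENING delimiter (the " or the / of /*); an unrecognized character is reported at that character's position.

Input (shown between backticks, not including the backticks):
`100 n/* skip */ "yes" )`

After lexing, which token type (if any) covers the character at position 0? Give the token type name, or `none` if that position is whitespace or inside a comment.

pos=0: emit NUM '100' (now at pos=3)
pos=4: emit ID 'n' (now at pos=5)
pos=5: enter COMMENT mode (saw '/*')
exit COMMENT mode (now at pos=15)
pos=16: enter STRING mode
pos=16: emit STR "yes" (now at pos=21)
pos=22: emit RPAREN ')'
DONE. 4 tokens: [NUM, ID, STR, RPAREN]
Position 0: char is '1' -> NUM

Answer: NUM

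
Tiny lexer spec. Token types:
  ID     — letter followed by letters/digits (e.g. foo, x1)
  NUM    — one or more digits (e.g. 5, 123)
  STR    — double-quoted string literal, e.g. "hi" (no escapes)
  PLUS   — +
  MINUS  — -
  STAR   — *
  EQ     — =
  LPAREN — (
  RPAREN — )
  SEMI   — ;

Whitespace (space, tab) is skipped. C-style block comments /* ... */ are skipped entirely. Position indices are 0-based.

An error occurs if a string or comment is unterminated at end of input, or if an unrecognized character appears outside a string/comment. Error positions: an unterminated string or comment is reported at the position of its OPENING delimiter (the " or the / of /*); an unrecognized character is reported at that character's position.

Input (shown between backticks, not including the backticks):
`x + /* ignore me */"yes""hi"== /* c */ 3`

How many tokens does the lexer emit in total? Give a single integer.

pos=0: emit ID 'x' (now at pos=1)
pos=2: emit PLUS '+'
pos=4: enter COMMENT mode (saw '/*')
exit COMMENT mode (now at pos=19)
pos=19: enter STRING mode
pos=19: emit STR "yes" (now at pos=24)
pos=24: enter STRING mode
pos=24: emit STR "hi" (now at pos=28)
pos=28: emit EQ '='
pos=29: emit EQ '='
pos=31: enter COMMENT mode (saw '/*')
exit COMMENT mode (now at pos=38)
pos=39: emit NUM '3' (now at pos=40)
DONE. 7 tokens: [ID, PLUS, STR, STR, EQ, EQ, NUM]

Answer: 7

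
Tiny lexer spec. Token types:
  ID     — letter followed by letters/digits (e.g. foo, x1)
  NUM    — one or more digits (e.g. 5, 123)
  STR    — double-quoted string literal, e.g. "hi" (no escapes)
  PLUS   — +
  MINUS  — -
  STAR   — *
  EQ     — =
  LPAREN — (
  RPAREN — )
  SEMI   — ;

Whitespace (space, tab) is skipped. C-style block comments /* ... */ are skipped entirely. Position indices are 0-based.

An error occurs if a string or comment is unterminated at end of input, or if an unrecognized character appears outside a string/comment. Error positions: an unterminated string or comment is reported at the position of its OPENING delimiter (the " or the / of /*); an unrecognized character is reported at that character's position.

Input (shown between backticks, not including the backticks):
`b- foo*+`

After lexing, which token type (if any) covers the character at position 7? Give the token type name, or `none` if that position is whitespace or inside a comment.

Answer: PLUS

Derivation:
pos=0: emit ID 'b' (now at pos=1)
pos=1: emit MINUS '-'
pos=3: emit ID 'foo' (now at pos=6)
pos=6: emit STAR '*'
pos=7: emit PLUS '+'
DONE. 5 tokens: [ID, MINUS, ID, STAR, PLUS]
Position 7: char is '+' -> PLUS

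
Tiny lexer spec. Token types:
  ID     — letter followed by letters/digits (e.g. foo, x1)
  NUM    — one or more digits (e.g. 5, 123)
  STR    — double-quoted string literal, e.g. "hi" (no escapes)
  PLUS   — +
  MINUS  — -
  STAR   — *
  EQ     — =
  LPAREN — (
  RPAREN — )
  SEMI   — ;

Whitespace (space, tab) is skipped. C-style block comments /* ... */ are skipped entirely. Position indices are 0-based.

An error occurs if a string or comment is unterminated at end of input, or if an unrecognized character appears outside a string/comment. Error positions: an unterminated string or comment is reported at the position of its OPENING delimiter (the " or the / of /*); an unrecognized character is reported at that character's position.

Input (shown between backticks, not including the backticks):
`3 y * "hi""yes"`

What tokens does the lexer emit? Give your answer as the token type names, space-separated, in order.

Answer: NUM ID STAR STR STR

Derivation:
pos=0: emit NUM '3' (now at pos=1)
pos=2: emit ID 'y' (now at pos=3)
pos=4: emit STAR '*'
pos=6: enter STRING mode
pos=6: emit STR "hi" (now at pos=10)
pos=10: enter STRING mode
pos=10: emit STR "yes" (now at pos=15)
DONE. 5 tokens: [NUM, ID, STAR, STR, STR]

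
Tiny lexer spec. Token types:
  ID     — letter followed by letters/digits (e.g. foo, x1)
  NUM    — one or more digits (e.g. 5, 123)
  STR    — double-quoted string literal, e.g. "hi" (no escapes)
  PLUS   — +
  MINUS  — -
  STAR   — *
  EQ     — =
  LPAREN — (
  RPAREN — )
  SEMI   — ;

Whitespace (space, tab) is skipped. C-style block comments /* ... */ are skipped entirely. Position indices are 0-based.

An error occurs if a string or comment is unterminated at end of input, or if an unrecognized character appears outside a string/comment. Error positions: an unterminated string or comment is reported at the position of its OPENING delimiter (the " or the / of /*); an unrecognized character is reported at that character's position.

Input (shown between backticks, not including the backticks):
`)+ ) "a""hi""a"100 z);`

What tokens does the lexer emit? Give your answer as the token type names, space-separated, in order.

pos=0: emit RPAREN ')'
pos=1: emit PLUS '+'
pos=3: emit RPAREN ')'
pos=5: enter STRING mode
pos=5: emit STR "a" (now at pos=8)
pos=8: enter STRING mode
pos=8: emit STR "hi" (now at pos=12)
pos=12: enter STRING mode
pos=12: emit STR "a" (now at pos=15)
pos=15: emit NUM '100' (now at pos=18)
pos=19: emit ID 'z' (now at pos=20)
pos=20: emit RPAREN ')'
pos=21: emit SEMI ';'
DONE. 10 tokens: [RPAREN, PLUS, RPAREN, STR, STR, STR, NUM, ID, RPAREN, SEMI]

Answer: RPAREN PLUS RPAREN STR STR STR NUM ID RPAREN SEMI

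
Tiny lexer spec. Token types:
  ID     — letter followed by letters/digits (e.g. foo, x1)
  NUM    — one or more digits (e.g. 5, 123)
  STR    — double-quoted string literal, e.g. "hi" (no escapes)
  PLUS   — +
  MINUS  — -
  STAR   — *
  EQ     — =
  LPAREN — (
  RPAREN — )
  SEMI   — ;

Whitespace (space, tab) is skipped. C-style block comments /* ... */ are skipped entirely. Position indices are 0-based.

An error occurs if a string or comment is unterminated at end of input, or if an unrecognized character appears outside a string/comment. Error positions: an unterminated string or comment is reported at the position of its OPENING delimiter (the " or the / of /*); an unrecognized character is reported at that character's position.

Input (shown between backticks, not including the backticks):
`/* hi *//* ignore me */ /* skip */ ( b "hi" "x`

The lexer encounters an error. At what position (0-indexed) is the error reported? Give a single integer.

Answer: 44

Derivation:
pos=0: enter COMMENT mode (saw '/*')
exit COMMENT mode (now at pos=8)
pos=8: enter COMMENT mode (saw '/*')
exit COMMENT mode (now at pos=23)
pos=24: enter COMMENT mode (saw '/*')
exit COMMENT mode (now at pos=34)
pos=35: emit LPAREN '('
pos=37: emit ID 'b' (now at pos=38)
pos=39: enter STRING mode
pos=39: emit STR "hi" (now at pos=43)
pos=44: enter STRING mode
pos=44: ERROR — unterminated string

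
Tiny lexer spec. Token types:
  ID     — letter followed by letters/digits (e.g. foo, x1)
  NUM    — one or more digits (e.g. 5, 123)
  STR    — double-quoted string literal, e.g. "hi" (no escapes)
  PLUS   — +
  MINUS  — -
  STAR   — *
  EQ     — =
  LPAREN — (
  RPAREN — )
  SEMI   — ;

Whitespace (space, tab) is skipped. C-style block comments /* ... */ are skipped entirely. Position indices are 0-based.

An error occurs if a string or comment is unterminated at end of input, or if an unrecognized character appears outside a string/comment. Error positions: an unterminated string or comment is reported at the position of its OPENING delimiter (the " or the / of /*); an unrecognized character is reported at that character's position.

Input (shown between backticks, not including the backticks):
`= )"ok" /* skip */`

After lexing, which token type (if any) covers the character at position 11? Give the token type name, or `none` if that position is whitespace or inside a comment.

pos=0: emit EQ '='
pos=2: emit RPAREN ')'
pos=3: enter STRING mode
pos=3: emit STR "ok" (now at pos=7)
pos=8: enter COMMENT mode (saw '/*')
exit COMMENT mode (now at pos=18)
DONE. 3 tokens: [EQ, RPAREN, STR]
Position 11: char is 's' -> none

Answer: none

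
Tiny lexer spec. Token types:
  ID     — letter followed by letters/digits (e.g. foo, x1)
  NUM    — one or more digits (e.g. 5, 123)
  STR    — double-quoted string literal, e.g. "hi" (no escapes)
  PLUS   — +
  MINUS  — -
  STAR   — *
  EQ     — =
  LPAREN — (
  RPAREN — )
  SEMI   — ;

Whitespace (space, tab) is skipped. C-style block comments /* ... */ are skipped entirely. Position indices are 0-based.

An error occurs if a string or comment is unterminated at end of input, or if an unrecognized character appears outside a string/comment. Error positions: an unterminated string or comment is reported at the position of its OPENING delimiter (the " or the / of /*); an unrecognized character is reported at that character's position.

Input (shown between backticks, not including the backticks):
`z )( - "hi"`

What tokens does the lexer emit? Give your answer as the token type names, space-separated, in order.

Answer: ID RPAREN LPAREN MINUS STR

Derivation:
pos=0: emit ID 'z' (now at pos=1)
pos=2: emit RPAREN ')'
pos=3: emit LPAREN '('
pos=5: emit MINUS '-'
pos=7: enter STRING mode
pos=7: emit STR "hi" (now at pos=11)
DONE. 5 tokens: [ID, RPAREN, LPAREN, MINUS, STR]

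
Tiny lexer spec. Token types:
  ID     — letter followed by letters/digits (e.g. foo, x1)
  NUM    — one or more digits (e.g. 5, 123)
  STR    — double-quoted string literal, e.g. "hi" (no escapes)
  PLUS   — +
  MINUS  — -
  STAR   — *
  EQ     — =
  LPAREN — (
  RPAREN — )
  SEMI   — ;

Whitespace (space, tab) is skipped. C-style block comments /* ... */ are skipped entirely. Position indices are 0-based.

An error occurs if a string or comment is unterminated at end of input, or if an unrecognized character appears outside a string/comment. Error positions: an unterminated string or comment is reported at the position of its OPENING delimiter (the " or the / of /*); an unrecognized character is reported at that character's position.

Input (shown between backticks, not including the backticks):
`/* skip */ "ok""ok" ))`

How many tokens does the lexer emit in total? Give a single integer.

Answer: 4

Derivation:
pos=0: enter COMMENT mode (saw '/*')
exit COMMENT mode (now at pos=10)
pos=11: enter STRING mode
pos=11: emit STR "ok" (now at pos=15)
pos=15: enter STRING mode
pos=15: emit STR "ok" (now at pos=19)
pos=20: emit RPAREN ')'
pos=21: emit RPAREN ')'
DONE. 4 tokens: [STR, STR, RPAREN, RPAREN]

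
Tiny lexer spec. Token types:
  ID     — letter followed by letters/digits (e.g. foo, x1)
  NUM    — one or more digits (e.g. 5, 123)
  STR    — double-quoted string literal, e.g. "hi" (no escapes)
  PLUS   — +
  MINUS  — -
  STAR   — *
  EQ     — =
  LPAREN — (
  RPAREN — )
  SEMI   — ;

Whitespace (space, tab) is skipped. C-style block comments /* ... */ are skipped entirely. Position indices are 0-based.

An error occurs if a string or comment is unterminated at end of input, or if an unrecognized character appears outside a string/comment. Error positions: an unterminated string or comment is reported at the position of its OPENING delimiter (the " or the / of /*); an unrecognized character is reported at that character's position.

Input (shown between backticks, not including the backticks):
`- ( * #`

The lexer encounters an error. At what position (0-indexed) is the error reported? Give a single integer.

pos=0: emit MINUS '-'
pos=2: emit LPAREN '('
pos=4: emit STAR '*'
pos=6: ERROR — unrecognized char '#'

Answer: 6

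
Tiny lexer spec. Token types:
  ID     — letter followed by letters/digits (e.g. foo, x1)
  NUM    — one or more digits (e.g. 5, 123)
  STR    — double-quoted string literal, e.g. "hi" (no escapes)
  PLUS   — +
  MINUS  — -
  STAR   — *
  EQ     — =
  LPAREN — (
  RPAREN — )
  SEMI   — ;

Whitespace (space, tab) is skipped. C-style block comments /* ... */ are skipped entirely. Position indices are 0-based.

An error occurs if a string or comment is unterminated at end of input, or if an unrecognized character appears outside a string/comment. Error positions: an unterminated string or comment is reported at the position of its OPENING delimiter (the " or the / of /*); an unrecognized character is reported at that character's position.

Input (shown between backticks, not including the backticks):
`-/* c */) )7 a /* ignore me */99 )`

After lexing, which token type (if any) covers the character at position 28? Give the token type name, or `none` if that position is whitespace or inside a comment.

Answer: none

Derivation:
pos=0: emit MINUS '-'
pos=1: enter COMMENT mode (saw '/*')
exit COMMENT mode (now at pos=8)
pos=8: emit RPAREN ')'
pos=10: emit RPAREN ')'
pos=11: emit NUM '7' (now at pos=12)
pos=13: emit ID 'a' (now at pos=14)
pos=15: enter COMMENT mode (saw '/*')
exit COMMENT mode (now at pos=30)
pos=30: emit NUM '99' (now at pos=32)
pos=33: emit RPAREN ')'
DONE. 7 tokens: [MINUS, RPAREN, RPAREN, NUM, ID, NUM, RPAREN]
Position 28: char is '*' -> none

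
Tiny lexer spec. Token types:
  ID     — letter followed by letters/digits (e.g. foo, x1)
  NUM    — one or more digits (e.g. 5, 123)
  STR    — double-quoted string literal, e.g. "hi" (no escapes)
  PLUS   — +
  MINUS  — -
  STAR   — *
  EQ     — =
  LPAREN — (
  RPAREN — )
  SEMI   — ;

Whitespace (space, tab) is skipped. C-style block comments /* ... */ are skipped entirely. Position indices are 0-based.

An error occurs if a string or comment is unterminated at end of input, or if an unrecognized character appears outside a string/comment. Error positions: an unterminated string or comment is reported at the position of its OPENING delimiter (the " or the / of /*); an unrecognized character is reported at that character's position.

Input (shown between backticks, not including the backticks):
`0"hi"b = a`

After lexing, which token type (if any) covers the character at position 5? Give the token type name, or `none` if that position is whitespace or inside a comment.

pos=0: emit NUM '0' (now at pos=1)
pos=1: enter STRING mode
pos=1: emit STR "hi" (now at pos=5)
pos=5: emit ID 'b' (now at pos=6)
pos=7: emit EQ '='
pos=9: emit ID 'a' (now at pos=10)
DONE. 5 tokens: [NUM, STR, ID, EQ, ID]
Position 5: char is 'b' -> ID

Answer: ID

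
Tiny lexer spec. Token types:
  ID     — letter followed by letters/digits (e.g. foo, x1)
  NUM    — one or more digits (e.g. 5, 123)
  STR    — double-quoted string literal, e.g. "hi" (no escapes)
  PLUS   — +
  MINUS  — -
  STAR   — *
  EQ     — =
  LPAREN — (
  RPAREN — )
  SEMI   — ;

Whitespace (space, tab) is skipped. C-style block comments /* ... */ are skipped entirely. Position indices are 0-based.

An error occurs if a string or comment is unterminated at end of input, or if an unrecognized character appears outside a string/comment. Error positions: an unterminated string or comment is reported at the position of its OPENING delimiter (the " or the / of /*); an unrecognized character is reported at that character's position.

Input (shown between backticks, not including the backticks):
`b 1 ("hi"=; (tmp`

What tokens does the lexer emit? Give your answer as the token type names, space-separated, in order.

Answer: ID NUM LPAREN STR EQ SEMI LPAREN ID

Derivation:
pos=0: emit ID 'b' (now at pos=1)
pos=2: emit NUM '1' (now at pos=3)
pos=4: emit LPAREN '('
pos=5: enter STRING mode
pos=5: emit STR "hi" (now at pos=9)
pos=9: emit EQ '='
pos=10: emit SEMI ';'
pos=12: emit LPAREN '('
pos=13: emit ID 'tmp' (now at pos=16)
DONE. 8 tokens: [ID, NUM, LPAREN, STR, EQ, SEMI, LPAREN, ID]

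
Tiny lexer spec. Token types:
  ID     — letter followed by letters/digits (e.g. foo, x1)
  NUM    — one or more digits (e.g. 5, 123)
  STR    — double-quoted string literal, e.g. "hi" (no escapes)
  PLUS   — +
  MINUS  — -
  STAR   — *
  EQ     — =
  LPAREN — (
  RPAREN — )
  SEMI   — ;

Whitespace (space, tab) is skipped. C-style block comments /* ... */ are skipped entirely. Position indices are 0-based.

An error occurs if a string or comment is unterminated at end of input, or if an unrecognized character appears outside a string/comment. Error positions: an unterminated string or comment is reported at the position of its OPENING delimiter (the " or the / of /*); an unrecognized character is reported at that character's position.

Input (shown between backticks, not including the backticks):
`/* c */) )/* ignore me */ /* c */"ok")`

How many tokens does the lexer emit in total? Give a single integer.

pos=0: enter COMMENT mode (saw '/*')
exit COMMENT mode (now at pos=7)
pos=7: emit RPAREN ')'
pos=9: emit RPAREN ')'
pos=10: enter COMMENT mode (saw '/*')
exit COMMENT mode (now at pos=25)
pos=26: enter COMMENT mode (saw '/*')
exit COMMENT mode (now at pos=33)
pos=33: enter STRING mode
pos=33: emit STR "ok" (now at pos=37)
pos=37: emit RPAREN ')'
DONE. 4 tokens: [RPAREN, RPAREN, STR, RPAREN]

Answer: 4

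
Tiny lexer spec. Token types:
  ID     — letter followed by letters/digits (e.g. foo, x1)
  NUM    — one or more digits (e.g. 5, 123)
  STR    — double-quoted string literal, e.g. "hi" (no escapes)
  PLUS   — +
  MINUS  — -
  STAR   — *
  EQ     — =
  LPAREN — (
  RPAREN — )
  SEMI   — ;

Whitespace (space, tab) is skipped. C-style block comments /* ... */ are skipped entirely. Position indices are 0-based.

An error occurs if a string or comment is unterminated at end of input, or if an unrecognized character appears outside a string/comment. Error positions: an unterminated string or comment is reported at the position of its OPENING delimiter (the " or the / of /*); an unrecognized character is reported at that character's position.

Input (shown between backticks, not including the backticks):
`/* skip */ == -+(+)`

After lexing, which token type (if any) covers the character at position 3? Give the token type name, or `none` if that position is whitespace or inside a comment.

Answer: none

Derivation:
pos=0: enter COMMENT mode (saw '/*')
exit COMMENT mode (now at pos=10)
pos=11: emit EQ '='
pos=12: emit EQ '='
pos=14: emit MINUS '-'
pos=15: emit PLUS '+'
pos=16: emit LPAREN '('
pos=17: emit PLUS '+'
pos=18: emit RPAREN ')'
DONE. 7 tokens: [EQ, EQ, MINUS, PLUS, LPAREN, PLUS, RPAREN]
Position 3: char is 's' -> none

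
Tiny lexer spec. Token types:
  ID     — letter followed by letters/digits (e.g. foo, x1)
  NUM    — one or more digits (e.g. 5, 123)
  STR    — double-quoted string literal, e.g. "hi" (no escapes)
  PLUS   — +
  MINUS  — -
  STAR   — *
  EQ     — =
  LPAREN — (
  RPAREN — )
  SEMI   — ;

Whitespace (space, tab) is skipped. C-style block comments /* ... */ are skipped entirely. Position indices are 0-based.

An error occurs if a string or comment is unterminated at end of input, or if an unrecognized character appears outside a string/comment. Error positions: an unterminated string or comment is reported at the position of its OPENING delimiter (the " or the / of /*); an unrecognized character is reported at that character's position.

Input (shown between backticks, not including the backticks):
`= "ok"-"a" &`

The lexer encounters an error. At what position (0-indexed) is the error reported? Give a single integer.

pos=0: emit EQ '='
pos=2: enter STRING mode
pos=2: emit STR "ok" (now at pos=6)
pos=6: emit MINUS '-'
pos=7: enter STRING mode
pos=7: emit STR "a" (now at pos=10)
pos=11: ERROR — unrecognized char '&'

Answer: 11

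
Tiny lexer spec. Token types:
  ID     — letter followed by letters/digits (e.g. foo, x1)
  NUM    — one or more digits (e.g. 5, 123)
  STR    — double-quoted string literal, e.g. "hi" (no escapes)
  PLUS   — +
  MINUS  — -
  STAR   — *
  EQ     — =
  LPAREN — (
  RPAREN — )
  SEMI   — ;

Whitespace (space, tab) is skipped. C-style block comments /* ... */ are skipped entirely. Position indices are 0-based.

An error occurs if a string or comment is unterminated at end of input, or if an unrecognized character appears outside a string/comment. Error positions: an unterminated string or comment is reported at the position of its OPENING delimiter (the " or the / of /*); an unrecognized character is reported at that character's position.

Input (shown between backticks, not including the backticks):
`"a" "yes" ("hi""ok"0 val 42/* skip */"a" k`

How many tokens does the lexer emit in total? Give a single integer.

Answer: 10

Derivation:
pos=0: enter STRING mode
pos=0: emit STR "a" (now at pos=3)
pos=4: enter STRING mode
pos=4: emit STR "yes" (now at pos=9)
pos=10: emit LPAREN '('
pos=11: enter STRING mode
pos=11: emit STR "hi" (now at pos=15)
pos=15: enter STRING mode
pos=15: emit STR "ok" (now at pos=19)
pos=19: emit NUM '0' (now at pos=20)
pos=21: emit ID 'val' (now at pos=24)
pos=25: emit NUM '42' (now at pos=27)
pos=27: enter COMMENT mode (saw '/*')
exit COMMENT mode (now at pos=37)
pos=37: enter STRING mode
pos=37: emit STR "a" (now at pos=40)
pos=41: emit ID 'k' (now at pos=42)
DONE. 10 tokens: [STR, STR, LPAREN, STR, STR, NUM, ID, NUM, STR, ID]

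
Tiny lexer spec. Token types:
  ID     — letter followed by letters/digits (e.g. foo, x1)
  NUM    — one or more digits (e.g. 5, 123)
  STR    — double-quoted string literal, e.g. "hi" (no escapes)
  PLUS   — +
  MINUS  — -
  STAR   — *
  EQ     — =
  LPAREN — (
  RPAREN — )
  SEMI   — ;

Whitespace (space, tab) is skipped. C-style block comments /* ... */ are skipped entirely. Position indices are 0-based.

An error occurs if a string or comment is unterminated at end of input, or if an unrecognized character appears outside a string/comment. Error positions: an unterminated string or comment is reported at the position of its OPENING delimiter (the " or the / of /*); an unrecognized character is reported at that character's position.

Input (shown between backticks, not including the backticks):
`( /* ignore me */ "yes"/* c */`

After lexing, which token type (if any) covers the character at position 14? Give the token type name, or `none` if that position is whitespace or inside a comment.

Answer: none

Derivation:
pos=0: emit LPAREN '('
pos=2: enter COMMENT mode (saw '/*')
exit COMMENT mode (now at pos=17)
pos=18: enter STRING mode
pos=18: emit STR "yes" (now at pos=23)
pos=23: enter COMMENT mode (saw '/*')
exit COMMENT mode (now at pos=30)
DONE. 2 tokens: [LPAREN, STR]
Position 14: char is ' ' -> none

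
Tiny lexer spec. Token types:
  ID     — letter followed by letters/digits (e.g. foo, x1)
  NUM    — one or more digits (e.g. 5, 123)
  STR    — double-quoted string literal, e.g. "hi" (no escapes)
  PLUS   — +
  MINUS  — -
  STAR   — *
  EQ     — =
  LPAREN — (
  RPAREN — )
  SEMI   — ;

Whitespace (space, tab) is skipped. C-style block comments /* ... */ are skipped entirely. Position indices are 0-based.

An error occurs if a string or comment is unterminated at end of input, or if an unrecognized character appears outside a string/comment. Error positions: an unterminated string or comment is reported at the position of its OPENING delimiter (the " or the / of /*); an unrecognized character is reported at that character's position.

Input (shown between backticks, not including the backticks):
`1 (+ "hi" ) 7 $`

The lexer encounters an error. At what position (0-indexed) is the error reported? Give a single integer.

Answer: 14

Derivation:
pos=0: emit NUM '1' (now at pos=1)
pos=2: emit LPAREN '('
pos=3: emit PLUS '+'
pos=5: enter STRING mode
pos=5: emit STR "hi" (now at pos=9)
pos=10: emit RPAREN ')'
pos=12: emit NUM '7' (now at pos=13)
pos=14: ERROR — unrecognized char '$'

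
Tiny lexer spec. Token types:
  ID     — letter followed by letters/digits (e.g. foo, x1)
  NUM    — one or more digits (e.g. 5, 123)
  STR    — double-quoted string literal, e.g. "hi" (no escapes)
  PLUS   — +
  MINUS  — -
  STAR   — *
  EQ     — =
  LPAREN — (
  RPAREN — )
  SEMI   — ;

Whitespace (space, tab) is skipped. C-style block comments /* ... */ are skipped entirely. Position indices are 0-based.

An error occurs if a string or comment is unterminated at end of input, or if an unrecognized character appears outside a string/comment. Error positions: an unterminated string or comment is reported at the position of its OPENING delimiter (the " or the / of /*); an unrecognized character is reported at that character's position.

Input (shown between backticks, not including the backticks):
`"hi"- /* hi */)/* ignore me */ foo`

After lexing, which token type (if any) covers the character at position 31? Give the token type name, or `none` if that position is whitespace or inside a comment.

Answer: ID

Derivation:
pos=0: enter STRING mode
pos=0: emit STR "hi" (now at pos=4)
pos=4: emit MINUS '-'
pos=6: enter COMMENT mode (saw '/*')
exit COMMENT mode (now at pos=14)
pos=14: emit RPAREN ')'
pos=15: enter COMMENT mode (saw '/*')
exit COMMENT mode (now at pos=30)
pos=31: emit ID 'foo' (now at pos=34)
DONE. 4 tokens: [STR, MINUS, RPAREN, ID]
Position 31: char is 'f' -> ID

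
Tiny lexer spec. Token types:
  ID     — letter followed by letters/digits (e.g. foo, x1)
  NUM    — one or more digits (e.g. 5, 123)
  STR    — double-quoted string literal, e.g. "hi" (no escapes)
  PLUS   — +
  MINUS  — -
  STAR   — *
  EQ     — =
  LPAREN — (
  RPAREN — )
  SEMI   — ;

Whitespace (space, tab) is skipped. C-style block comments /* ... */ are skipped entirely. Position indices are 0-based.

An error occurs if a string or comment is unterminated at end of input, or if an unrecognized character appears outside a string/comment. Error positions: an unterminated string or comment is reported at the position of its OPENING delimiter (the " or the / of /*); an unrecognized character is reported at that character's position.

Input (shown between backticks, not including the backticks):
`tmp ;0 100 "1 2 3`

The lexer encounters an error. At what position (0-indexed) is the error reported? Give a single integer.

Answer: 11

Derivation:
pos=0: emit ID 'tmp' (now at pos=3)
pos=4: emit SEMI ';'
pos=5: emit NUM '0' (now at pos=6)
pos=7: emit NUM '100' (now at pos=10)
pos=11: enter STRING mode
pos=11: ERROR — unterminated string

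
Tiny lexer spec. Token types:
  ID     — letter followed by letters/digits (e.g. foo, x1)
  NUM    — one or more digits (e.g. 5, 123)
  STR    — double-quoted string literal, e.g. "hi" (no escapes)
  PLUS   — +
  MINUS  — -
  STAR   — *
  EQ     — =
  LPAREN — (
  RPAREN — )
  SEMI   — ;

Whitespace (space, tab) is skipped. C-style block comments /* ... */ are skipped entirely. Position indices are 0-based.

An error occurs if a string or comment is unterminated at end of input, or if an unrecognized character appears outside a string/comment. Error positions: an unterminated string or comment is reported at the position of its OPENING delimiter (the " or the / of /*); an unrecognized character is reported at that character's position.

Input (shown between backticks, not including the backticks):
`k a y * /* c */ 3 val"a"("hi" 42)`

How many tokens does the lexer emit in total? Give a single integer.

Answer: 11

Derivation:
pos=0: emit ID 'k' (now at pos=1)
pos=2: emit ID 'a' (now at pos=3)
pos=4: emit ID 'y' (now at pos=5)
pos=6: emit STAR '*'
pos=8: enter COMMENT mode (saw '/*')
exit COMMENT mode (now at pos=15)
pos=16: emit NUM '3' (now at pos=17)
pos=18: emit ID 'val' (now at pos=21)
pos=21: enter STRING mode
pos=21: emit STR "a" (now at pos=24)
pos=24: emit LPAREN '('
pos=25: enter STRING mode
pos=25: emit STR "hi" (now at pos=29)
pos=30: emit NUM '42' (now at pos=32)
pos=32: emit RPAREN ')'
DONE. 11 tokens: [ID, ID, ID, STAR, NUM, ID, STR, LPAREN, STR, NUM, RPAREN]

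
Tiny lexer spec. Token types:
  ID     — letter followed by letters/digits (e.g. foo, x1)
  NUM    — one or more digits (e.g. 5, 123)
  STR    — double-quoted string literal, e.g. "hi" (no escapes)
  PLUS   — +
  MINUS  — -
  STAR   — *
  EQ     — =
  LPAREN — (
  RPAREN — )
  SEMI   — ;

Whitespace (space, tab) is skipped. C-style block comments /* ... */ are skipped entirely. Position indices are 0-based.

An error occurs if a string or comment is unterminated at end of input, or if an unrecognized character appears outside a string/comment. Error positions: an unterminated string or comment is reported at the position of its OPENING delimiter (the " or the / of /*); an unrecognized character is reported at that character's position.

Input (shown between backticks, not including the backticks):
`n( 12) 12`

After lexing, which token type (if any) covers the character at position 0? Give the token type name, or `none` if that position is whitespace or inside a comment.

Answer: ID

Derivation:
pos=0: emit ID 'n' (now at pos=1)
pos=1: emit LPAREN '('
pos=3: emit NUM '12' (now at pos=5)
pos=5: emit RPAREN ')'
pos=7: emit NUM '12' (now at pos=9)
DONE. 5 tokens: [ID, LPAREN, NUM, RPAREN, NUM]
Position 0: char is 'n' -> ID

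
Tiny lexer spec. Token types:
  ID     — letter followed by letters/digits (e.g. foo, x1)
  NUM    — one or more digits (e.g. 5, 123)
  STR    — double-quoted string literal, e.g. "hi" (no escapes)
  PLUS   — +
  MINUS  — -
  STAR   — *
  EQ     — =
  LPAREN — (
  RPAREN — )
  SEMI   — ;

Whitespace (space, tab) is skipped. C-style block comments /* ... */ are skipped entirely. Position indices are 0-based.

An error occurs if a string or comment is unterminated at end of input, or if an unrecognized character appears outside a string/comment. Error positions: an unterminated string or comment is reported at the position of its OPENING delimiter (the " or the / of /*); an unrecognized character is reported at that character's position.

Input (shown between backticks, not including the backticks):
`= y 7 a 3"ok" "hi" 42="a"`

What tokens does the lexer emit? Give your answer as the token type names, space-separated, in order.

Answer: EQ ID NUM ID NUM STR STR NUM EQ STR

Derivation:
pos=0: emit EQ '='
pos=2: emit ID 'y' (now at pos=3)
pos=4: emit NUM '7' (now at pos=5)
pos=6: emit ID 'a' (now at pos=7)
pos=8: emit NUM '3' (now at pos=9)
pos=9: enter STRING mode
pos=9: emit STR "ok" (now at pos=13)
pos=14: enter STRING mode
pos=14: emit STR "hi" (now at pos=18)
pos=19: emit NUM '42' (now at pos=21)
pos=21: emit EQ '='
pos=22: enter STRING mode
pos=22: emit STR "a" (now at pos=25)
DONE. 10 tokens: [EQ, ID, NUM, ID, NUM, STR, STR, NUM, EQ, STR]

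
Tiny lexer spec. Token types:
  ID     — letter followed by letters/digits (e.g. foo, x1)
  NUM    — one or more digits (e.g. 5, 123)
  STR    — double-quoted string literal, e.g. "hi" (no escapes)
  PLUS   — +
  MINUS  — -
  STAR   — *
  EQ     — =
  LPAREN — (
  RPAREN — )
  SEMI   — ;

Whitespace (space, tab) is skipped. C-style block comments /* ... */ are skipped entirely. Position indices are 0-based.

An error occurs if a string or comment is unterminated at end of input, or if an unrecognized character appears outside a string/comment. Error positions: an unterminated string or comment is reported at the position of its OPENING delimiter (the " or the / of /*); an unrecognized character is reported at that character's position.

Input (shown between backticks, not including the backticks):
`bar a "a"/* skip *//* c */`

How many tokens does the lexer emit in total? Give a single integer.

Answer: 3

Derivation:
pos=0: emit ID 'bar' (now at pos=3)
pos=4: emit ID 'a' (now at pos=5)
pos=6: enter STRING mode
pos=6: emit STR "a" (now at pos=9)
pos=9: enter COMMENT mode (saw '/*')
exit COMMENT mode (now at pos=19)
pos=19: enter COMMENT mode (saw '/*')
exit COMMENT mode (now at pos=26)
DONE. 3 tokens: [ID, ID, STR]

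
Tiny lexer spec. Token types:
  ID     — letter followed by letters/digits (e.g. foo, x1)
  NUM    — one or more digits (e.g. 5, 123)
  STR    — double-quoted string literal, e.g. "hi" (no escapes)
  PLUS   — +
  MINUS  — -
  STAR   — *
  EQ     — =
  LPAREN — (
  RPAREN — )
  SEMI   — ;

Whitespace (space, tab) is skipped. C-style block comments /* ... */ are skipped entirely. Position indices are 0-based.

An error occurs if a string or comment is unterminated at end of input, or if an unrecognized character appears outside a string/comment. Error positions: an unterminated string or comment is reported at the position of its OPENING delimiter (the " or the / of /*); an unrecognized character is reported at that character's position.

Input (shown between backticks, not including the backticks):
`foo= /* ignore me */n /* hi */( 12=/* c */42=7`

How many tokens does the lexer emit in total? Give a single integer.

Answer: 9

Derivation:
pos=0: emit ID 'foo' (now at pos=3)
pos=3: emit EQ '='
pos=5: enter COMMENT mode (saw '/*')
exit COMMENT mode (now at pos=20)
pos=20: emit ID 'n' (now at pos=21)
pos=22: enter COMMENT mode (saw '/*')
exit COMMENT mode (now at pos=30)
pos=30: emit LPAREN '('
pos=32: emit NUM '12' (now at pos=34)
pos=34: emit EQ '='
pos=35: enter COMMENT mode (saw '/*')
exit COMMENT mode (now at pos=42)
pos=42: emit NUM '42' (now at pos=44)
pos=44: emit EQ '='
pos=45: emit NUM '7' (now at pos=46)
DONE. 9 tokens: [ID, EQ, ID, LPAREN, NUM, EQ, NUM, EQ, NUM]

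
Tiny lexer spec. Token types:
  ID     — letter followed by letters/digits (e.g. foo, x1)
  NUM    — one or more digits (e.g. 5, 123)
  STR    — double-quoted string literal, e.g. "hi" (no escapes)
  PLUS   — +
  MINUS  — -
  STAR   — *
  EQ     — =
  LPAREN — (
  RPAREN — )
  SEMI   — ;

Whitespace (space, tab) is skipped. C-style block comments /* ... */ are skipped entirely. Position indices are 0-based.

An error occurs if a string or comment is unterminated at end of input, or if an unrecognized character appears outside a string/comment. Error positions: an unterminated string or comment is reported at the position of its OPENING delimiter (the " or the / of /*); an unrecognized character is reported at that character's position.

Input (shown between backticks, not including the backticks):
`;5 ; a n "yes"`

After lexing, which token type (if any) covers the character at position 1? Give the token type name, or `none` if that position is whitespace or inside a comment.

Answer: NUM

Derivation:
pos=0: emit SEMI ';'
pos=1: emit NUM '5' (now at pos=2)
pos=3: emit SEMI ';'
pos=5: emit ID 'a' (now at pos=6)
pos=7: emit ID 'n' (now at pos=8)
pos=9: enter STRING mode
pos=9: emit STR "yes" (now at pos=14)
DONE. 6 tokens: [SEMI, NUM, SEMI, ID, ID, STR]
Position 1: char is '5' -> NUM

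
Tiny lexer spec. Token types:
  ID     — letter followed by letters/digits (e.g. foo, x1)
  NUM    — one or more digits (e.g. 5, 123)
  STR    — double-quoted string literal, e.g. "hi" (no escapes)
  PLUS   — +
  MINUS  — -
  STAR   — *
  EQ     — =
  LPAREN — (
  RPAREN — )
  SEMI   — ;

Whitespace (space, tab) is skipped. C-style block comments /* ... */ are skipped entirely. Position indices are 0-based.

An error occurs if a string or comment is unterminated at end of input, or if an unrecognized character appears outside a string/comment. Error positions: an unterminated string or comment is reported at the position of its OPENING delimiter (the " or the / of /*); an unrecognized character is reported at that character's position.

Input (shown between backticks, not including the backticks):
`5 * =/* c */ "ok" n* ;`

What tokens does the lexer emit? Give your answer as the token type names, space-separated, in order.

Answer: NUM STAR EQ STR ID STAR SEMI

Derivation:
pos=0: emit NUM '5' (now at pos=1)
pos=2: emit STAR '*'
pos=4: emit EQ '='
pos=5: enter COMMENT mode (saw '/*')
exit COMMENT mode (now at pos=12)
pos=13: enter STRING mode
pos=13: emit STR "ok" (now at pos=17)
pos=18: emit ID 'n' (now at pos=19)
pos=19: emit STAR '*'
pos=21: emit SEMI ';'
DONE. 7 tokens: [NUM, STAR, EQ, STR, ID, STAR, SEMI]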